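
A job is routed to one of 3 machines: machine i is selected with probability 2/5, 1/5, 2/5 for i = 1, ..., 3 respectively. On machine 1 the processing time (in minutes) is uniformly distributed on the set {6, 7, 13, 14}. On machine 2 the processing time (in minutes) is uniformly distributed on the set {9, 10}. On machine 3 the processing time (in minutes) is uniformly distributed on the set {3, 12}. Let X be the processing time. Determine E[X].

89/10

E[X | machine 1] = (6+7+13+14)/4 = 10.
E[X | machine 2] = (9+10)/2 = 19/2.
E[X | machine 3] = (3+12)/2 = 15/2.
By the law of total expectation,
E[X] = (2/5)·(10) + (1/5)·(19/2) + (2/5)·(15/2) = 89/10.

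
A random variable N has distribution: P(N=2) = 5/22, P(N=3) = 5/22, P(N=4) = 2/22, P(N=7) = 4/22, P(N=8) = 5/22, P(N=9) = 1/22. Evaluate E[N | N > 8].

9

P(N > 8) = 1/22.
Σ over the event: 9·1/22 = 9/22.
E[N | N > 8] = (9/22) / (1/22) = 9.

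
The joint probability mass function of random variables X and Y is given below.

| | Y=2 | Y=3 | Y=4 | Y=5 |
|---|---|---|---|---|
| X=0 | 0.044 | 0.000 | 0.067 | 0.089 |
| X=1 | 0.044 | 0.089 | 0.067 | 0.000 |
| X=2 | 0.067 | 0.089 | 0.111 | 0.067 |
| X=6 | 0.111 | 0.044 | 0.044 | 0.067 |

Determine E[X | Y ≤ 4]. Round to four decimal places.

2.4813

P(Y ≤ 4) = 0.777.
Summing X·P(X=x,Y=y) over the conditioning event gives 1.928.
E[X | Y ≤ 4] = (1.928) / (0.777) = 2.4813.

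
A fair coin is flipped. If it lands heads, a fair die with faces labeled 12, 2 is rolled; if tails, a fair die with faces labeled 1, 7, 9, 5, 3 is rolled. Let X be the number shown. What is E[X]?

6

E[X | heads] = (12+2)/2 = 7.
E[X | tails] = (1+7+9+5+3)/5 = 5.
E[X] = (1/2)·(7) + (1/2)·(5) = 6.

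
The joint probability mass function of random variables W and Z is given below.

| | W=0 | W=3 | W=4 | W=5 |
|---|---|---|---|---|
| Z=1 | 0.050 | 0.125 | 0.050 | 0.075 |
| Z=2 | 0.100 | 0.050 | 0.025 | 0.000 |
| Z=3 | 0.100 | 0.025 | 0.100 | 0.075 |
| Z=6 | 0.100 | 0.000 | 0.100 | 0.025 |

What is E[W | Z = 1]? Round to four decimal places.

3.1667

P(Z = 1) = 0.300.
Summing W·P(W=x,Z=y) over the conditioning event gives 0.950.
E[W | Z = 1] = (0.950) / (0.300) = 3.1667.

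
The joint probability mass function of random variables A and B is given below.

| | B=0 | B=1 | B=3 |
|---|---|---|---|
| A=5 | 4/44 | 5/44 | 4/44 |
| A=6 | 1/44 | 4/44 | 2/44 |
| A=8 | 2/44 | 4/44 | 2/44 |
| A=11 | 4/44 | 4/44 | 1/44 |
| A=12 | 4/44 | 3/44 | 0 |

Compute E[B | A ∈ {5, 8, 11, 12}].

P(A ∈ {5, 8, 11, 12}) = 37/44.
Summing B·P(A=x,B=y) over the conditioning event gives 37/44.
E[B | A ∈ {5, 8, 11, 12}] = (37/44) / (37/44) = 1.

1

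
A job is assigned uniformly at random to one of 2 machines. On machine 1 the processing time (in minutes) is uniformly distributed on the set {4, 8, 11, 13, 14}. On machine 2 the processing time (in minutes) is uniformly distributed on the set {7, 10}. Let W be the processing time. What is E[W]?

E[W | machine 1] = (4+8+11+13+14)/5 = 10.
E[W | machine 2] = (7+10)/2 = 17/2.
E[W] = (1/2)·(10) + (1/2)·(17/2) = 37/4.

37/4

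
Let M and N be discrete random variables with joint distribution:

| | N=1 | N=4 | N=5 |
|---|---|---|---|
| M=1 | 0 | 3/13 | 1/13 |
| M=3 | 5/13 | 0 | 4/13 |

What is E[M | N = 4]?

P(N = 4) = 3/13.
Σ M·P over the event = 1·(3/13) = 3/13.
E[M | N = 4] = (3/13) / (3/13) = 1.

1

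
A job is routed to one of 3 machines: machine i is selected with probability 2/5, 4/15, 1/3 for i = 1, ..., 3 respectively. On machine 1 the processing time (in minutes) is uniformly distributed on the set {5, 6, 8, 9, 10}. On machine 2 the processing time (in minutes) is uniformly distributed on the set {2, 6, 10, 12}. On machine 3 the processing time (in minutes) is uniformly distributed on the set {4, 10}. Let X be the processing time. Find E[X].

E[X | machine 1] = (5+6+8+9+10)/5 = 38/5.
E[X | machine 2] = (2+6+10+12)/4 = 15/2.
E[X | machine 3] = (4+10)/2 = 7.
By the law of total expectation,
E[X] = (2/5)·(38/5) + (4/15)·(15/2) + (1/3)·(7) = 553/75.

553/75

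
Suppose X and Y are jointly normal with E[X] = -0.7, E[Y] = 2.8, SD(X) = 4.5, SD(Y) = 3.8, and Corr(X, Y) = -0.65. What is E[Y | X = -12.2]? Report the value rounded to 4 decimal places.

9.1122

The regression of Y on X has slope ρ·σ_Y/σ_X and passes through (μ_X, μ_Y).
E[Y | X=-12.2] = 2.8 + (-0.65)·(3.8/4.5)·(-12.2 − (-0.7)) = 2.8 + (-0.54889)·(-11.5) = 9.1122.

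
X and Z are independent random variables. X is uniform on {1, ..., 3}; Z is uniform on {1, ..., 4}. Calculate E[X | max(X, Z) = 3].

12/5

Outcomes with max(X, Z) = 3: (1,3), (2,3), (3,1), (3,2), (3,3), each with probability 1/12.
E[X | max(X, Z) = 3] = (1 + 2 + 3 + 3 + 3) / 5 = 12/5.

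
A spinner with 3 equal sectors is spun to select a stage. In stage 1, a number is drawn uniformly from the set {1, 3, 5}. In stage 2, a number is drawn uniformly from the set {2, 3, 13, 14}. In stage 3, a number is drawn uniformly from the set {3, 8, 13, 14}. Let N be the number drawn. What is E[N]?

E[N | stage 1] = (1+3+5)/3 = 3.
E[N | stage 2] = (2+3+13+14)/4 = 8.
E[N | stage 3] = (3+8+13+14)/4 = 19/2.
By the law of total expectation,
E[N] = (1/3)·(3) + (1/3)·(8) + (1/3)·(19/2) = 41/6.

41/6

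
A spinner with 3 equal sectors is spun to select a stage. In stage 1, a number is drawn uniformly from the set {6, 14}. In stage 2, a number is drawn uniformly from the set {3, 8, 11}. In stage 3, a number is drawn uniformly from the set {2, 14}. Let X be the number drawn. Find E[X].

76/9

E[X | stage 1] = (6+14)/2 = 10.
E[X | stage 2] = (3+8+11)/3 = 22/3.
E[X | stage 3] = (2+14)/2 = 8.
By the law of total expectation,
E[X] = (1/3)·(10) + (1/3)·(22/3) + (1/3)·(8) = 76/9.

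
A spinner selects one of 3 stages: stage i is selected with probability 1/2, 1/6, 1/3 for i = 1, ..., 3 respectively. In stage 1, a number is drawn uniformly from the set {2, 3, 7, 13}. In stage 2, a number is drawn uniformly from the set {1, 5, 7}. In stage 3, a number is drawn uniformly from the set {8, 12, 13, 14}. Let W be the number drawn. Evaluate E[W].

559/72

E[W | stage 1] = (2+3+7+13)/4 = 25/4.
E[W | stage 2] = (1+5+7)/3 = 13/3.
E[W | stage 3] = (8+12+13+14)/4 = 47/4.
By the law of total expectation,
E[W] = (1/2)·(25/4) + (1/6)·(13/3) + (1/3)·(47/4) = 559/72.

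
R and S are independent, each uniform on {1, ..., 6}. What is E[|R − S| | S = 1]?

P(S = 1) = 1/6.
Summing |R−S|·P(x,y) over outcomes with S = 1 gives 5/12.
E[|R − S| | S = 1] = (5/12) / (1/6) = 5/2.

5/2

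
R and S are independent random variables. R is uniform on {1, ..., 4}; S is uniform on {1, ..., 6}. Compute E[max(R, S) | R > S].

Outcomes with R > S: (2,1), (3,1), (3,2), (4,1), (4,2), (4,3), each with probability 1/24.
E[max(R, S) | R > S] = (2 + 3 + 3 + 4 + 4 + 4) / 6 = 10/3.

10/3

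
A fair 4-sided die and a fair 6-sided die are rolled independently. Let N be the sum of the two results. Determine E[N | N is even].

6

P(N is even) = 1/2.
Σ over the event: 2·1/24 + 4·1/8 + 6·1/6 + 8·1/8 + 10·1/24 = 3.
E[N | N is even] = (3) / (1/2) = 6.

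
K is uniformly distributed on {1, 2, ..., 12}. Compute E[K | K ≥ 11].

Given K ≥ 11, K is equally likely to be any of {11, 12}.
E[K | K ≥ 11] = (11 + 12) / 2 = 23/2.

23/2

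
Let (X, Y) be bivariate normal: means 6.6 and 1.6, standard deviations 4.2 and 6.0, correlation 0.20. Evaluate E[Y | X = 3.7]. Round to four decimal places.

0.7714

For a bivariate normal, E[Y | X=x] = μ_Y + ρ·(σ_Y/σ_X)·(x − μ_X).
E[Y | X=3.7] = 1.6 + (0.20)·(6.0/4.2)·(3.7 − (6.6)) = 1.6 + (0.28571)·(-2.9) = 0.7714.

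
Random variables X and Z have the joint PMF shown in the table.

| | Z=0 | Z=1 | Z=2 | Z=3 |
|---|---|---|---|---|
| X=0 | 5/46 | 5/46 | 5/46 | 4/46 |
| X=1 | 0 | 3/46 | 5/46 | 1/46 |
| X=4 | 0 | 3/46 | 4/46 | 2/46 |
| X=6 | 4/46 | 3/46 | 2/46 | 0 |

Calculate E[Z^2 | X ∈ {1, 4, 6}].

80/27

P(X ∈ {1, 4, 6}) = 27/46.
Summing Z^2·P(X=x,Z=y) over the conditioning event gives 40/23.
E[Z^2 | X ∈ {1, 4, 6}] = (40/23) / (27/46) = 80/27.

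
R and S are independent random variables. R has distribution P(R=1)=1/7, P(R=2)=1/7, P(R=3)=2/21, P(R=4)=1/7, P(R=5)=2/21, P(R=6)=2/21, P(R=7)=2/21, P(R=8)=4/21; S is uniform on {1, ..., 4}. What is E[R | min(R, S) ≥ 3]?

86/15

P(min(R, S) ≥ 3) = 5/14.
Summing R·P(x,y) over outcomes with min(R, S) ≥ 3 gives 43/21.
E[R | min(R, S) ≥ 3] = (43/21) / (5/14) = 86/15.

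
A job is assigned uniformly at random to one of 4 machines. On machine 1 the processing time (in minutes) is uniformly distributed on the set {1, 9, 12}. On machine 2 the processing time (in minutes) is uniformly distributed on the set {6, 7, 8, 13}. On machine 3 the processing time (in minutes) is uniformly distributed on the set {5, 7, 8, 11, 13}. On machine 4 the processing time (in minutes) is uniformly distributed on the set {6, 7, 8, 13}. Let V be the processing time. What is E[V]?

497/60

E[V | machine 1] = (1+9+12)/3 = 22/3.
E[V | machine 2] = (6+7+8+13)/4 = 17/2.
E[V | machine 3] = (5+7+8+11+13)/5 = 44/5.
E[V | machine 4] = (6+7+8+13)/4 = 17/2.
By the law of total expectation,
E[V] = (1/4)·(22/3) + (1/4)·(17/2) + (1/4)·(44/5) + (1/4)·(17/2) = 497/60.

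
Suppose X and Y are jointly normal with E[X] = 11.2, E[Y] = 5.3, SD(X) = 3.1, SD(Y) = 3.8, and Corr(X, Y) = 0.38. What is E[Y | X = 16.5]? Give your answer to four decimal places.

For a bivariate normal, E[Y | X=x] = μ_Y + ρ·(σ_Y/σ_X)·(x − μ_X).
E[Y | X=16.5] = 5.3 + (0.38)·(3.8/3.1)·(16.5 − (11.2)) = 5.3 + (0.46581)·(5.3) = 7.7688.

7.7688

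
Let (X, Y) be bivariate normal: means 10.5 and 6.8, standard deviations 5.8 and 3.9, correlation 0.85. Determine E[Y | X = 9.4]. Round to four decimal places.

6.1713

For a bivariate normal, E[Y | X=x] = μ_Y + ρ·(σ_Y/σ_X)·(x − μ_X).
E[Y | X=9.4] = 6.8 + (0.85)·(3.9/5.8)·(9.4 − (10.5)) = 6.8 + (0.57155)·(-1.1) = 6.1713.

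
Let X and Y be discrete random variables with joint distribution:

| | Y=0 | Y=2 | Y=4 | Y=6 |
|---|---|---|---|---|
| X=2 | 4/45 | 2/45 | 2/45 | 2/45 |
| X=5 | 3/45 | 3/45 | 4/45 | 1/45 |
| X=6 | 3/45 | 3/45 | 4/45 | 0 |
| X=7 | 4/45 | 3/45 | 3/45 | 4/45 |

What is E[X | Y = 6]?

37/7

P(Y = 6) = 7/45.
Σ X·P over the event = 2·(2/45) + 5·(1/45) + 7·(4/45) = 37/45.
E[X | Y = 6] = (37/45) / (7/45) = 37/7.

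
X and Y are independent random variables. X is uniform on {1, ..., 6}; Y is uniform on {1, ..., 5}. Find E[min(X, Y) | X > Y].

7/3

P(X > Y) = 1/2.
Summing min(X,Y)·P(x,y) over outcomes with X > Y gives 7/6.
E[min(X, Y) | X > Y] = (7/6) / (1/2) = 7/3.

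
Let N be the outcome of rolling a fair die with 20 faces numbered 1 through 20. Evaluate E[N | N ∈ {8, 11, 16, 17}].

13

P(N ∈ {8, 11, 16, 17}) = 1/5.
Σ over the event: 8·1/20 + 11·1/20 + 16·1/20 + 17·1/20 = 13/5.
E[N | N ∈ {8, 11, 16, 17}] = (13/5) / (1/5) = 13.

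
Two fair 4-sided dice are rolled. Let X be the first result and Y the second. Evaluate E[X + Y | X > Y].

5

Outcomes with X > Y: (2,1), (3,1), (3,2), (4,1), (4,2), (4,3), each with probability 1/16.
E[X + Y | X > Y] = (3 + 4 + 5 + 5 + 6 + 7) / 6 = 5.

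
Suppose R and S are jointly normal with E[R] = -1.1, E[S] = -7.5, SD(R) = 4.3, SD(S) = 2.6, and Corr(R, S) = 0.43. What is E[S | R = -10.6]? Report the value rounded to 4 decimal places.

-9.9700

For a bivariate normal, E[S | R=x] = μ_S + ρ·(σ_S/σ_R)·(x − μ_R).
E[S | R=-10.6] = -7.5 + (0.43)·(2.6/4.3)·(-10.6 − (-1.1)) = -7.5 + (0.26)·(-9.5) = -9.9700.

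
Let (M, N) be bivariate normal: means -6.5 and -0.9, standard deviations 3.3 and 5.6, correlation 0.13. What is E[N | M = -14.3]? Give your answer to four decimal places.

The regression of N on M has slope ρ·σ_N/σ_M and passes through (μ_M, μ_N).
E[N | M=-14.3] = -0.9 + (0.13)·(5.6/3.3)·(-14.3 − (-6.5)) = -0.9 + (0.220606)·(-7.8) = -2.6207.

-2.6207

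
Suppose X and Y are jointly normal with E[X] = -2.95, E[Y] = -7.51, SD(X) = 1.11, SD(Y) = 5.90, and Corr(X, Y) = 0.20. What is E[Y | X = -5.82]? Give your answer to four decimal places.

The regression of Y on X has slope ρ·σ_Y/σ_X and passes through (μ_X, μ_Y).
E[Y | X=-5.82] = -7.51 + (0.20)·(5.90/1.11)·(-5.82 − (-2.95)) = -7.51 + (1.06306)·(-2.87) = -10.5610.

-10.5610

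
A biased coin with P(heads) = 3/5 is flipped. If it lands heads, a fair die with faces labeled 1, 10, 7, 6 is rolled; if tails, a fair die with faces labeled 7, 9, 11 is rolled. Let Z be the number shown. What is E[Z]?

36/5

E[Z | heads] = (1+10+7+6)/4 = 6.
E[Z | tails] = (7+9+11)/3 = 9.
E[Z] = (3/5)·(6) + (2/5)·(9) = 36/5.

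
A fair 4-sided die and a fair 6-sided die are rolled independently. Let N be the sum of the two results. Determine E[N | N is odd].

P(N is odd) = 1/2.
Σ over the event: 3·1/12 + 5·1/6 + 7·1/6 + 9·1/12 = 3.
E[N | N is odd] = (3) / (1/2) = 6.

6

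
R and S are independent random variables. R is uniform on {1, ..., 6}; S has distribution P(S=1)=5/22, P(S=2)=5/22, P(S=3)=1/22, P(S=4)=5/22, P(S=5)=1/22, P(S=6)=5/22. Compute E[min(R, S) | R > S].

119/59

P(R > S) = 59/132.
Summing min(R,S)·P(x,y) over outcomes with R > S gives 119/132.
E[min(R, S) | R > S] = (119/132) / (59/132) = 119/59.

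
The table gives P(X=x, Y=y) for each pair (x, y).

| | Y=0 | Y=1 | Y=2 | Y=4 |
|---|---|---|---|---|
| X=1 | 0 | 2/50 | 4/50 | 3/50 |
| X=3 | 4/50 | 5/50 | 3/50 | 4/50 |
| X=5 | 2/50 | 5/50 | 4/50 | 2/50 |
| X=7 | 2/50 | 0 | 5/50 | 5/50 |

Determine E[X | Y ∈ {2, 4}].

P(Y ∈ {2, 4}) = 3/5.
Σ X·P over the event = 1·(4/50) + 1·(3/50) + 3·(3/50) + 3·(4/50) + 5·(4/50) + 5·(2/50) + 7·(5/50) + 7·(5/50) = 64/25.
E[X | Y ∈ {2, 4}] = (64/25) / (3/5) = 64/15.

64/15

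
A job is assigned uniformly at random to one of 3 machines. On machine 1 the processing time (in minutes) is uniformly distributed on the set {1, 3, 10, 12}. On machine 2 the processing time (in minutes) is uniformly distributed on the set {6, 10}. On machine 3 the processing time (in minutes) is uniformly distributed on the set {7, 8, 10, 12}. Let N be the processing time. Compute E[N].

E[N | machine 1] = (1+3+10+12)/4 = 13/2.
E[N | machine 2] = (6+10)/2 = 8.
E[N | machine 3] = (7+8+10+12)/4 = 37/4.
By the law of total expectation,
E[N] = (1/3)·(13/2) + (1/3)·(8) + (1/3)·(37/4) = 95/12.

95/12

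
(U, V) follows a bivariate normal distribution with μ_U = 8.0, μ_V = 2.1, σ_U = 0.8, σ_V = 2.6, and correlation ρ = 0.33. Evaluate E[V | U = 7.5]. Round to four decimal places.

1.5638

E[V | U=x] = μ_V + ρ(σ_V/σ_U)(x − μ_U) for jointly normal variables.
E[V | U=7.5] = 2.1 + (0.33)·(2.6/0.8)·(7.5 − (8.0)) = 2.1 + (1.0725)·(-0.5) = 1.5638.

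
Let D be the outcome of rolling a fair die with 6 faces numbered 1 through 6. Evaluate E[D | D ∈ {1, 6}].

P(D ∈ {1, 6}) = 1/3.
Σ over the event: 1·1/6 + 6·1/6 = 7/6.
E[D | D ∈ {1, 6}] = (7/6) / (1/3) = 7/2.

7/2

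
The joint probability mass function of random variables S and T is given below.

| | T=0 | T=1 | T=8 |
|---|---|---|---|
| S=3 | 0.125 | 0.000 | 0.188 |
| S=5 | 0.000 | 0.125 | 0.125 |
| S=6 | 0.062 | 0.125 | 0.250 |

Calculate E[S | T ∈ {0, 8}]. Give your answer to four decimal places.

4.5813

P(T ∈ {0, 8}) = 0.750.
Σ S·P over the event = 3·(0.125) + 3·(0.188) + 5·(0.125) + 6·(0.062) + 6·(0.250) = 3.436.
E[S | T ∈ {0, 8}] = (3.436) / (0.750) = 4.5813.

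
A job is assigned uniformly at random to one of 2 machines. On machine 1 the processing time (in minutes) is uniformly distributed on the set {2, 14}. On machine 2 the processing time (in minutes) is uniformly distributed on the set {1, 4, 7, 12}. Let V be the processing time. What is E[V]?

7

E[V | machine 1] = (2+14)/2 = 8.
E[V | machine 2] = (1+4+7+12)/4 = 6.
E[V] = (1/2)·(8) + (1/2)·(6) = 7.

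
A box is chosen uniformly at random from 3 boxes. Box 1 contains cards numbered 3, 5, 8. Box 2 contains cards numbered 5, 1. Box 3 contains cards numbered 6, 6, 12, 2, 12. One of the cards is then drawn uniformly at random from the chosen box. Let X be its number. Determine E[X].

239/45

E[X | box 1] = (3+5+8)/3 = 16/3.
E[X | box 2] = (5+1)/2 = 3.
E[X | box 3] = (6+6+12+2+12)/5 = 38/5.
By the law of total expectation,
E[X] = (1/3)·(16/3) + (1/3)·(3) + (1/3)·(38/5) = 239/45.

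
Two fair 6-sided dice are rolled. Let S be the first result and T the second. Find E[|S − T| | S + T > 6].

P(S + T > 6) = 7/12.
Summing |S−T|·P(x,y) over outcomes with S + T > 6 gives 11/9.
E[|S − T| | S + T > 6] = (11/9) / (7/12) = 44/21.

44/21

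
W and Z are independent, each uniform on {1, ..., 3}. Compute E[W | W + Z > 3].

7/3

Outcomes with W + Z > 3: (1,3), (2,2), (2,3), (3,1), (3,2), (3,3), each with probability 1/9.
E[W | W + Z > 3] = (1 + 2 + 2 + 3 + 3 + 3) / 6 = 7/3.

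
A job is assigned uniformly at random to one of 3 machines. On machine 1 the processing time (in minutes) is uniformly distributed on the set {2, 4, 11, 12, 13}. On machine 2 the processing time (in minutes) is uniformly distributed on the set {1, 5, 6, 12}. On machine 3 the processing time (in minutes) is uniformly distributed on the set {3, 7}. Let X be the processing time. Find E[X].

E[X | machine 1] = (2+4+11+12+13)/5 = 42/5.
E[X | machine 2] = (1+5+6+12)/4 = 6.
E[X | machine 3] = (3+7)/2 = 5.
By the law of total expectation,
E[X] = (1/3)·(42/5) + (1/3)·(6) + (1/3)·(5) = 97/15.

97/15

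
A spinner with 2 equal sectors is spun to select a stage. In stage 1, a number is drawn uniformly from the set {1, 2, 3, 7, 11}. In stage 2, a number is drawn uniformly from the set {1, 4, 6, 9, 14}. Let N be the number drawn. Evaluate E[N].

E[N | stage 1] = (1+2+3+7+11)/5 = 24/5.
E[N | stage 2] = (1+4+6+9+14)/5 = 34/5.
By the law of total expectation,
E[N] = (1/2)·(24/5) + (1/2)·(34/5) = 29/5.

29/5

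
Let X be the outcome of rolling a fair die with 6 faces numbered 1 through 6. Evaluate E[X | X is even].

Given X is even, X is equally likely to be any of {2, 4, 6}.
E[X | X is even] = (2 + 4 + 6) / 3 = 4.

4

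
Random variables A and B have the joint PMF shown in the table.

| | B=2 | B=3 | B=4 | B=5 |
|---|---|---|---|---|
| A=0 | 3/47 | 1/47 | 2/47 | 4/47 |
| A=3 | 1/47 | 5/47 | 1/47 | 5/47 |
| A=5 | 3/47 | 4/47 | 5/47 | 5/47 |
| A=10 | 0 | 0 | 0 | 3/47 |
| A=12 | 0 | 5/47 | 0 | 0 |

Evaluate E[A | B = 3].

19/3

P(B = 3) = 15/47.
Σ A·P over the event = 0·(1/47) + 3·(5/47) + 5·(4/47) + 12·(5/47) = 95/47.
E[A | B = 3] = (95/47) / (15/47) = 19/3.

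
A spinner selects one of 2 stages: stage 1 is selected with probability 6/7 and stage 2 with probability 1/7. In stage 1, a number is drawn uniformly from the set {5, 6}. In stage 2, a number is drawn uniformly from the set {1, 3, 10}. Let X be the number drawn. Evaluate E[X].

113/21

E[X | stage 1] = (5+6)/2 = 11/2.
E[X | stage 2] = (1+3+10)/3 = 14/3.
By the law of total expectation,
E[X] = (6/7)·(11/2) + (1/7)·(14/3) = 113/21.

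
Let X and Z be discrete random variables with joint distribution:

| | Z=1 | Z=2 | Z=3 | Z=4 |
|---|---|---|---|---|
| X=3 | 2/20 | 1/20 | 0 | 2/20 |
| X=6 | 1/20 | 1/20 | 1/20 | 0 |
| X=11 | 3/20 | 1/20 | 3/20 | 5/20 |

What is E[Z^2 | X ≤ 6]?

13/2

P(X ≤ 6) = 2/5.
Summing Z^2·P(X=x,Z=y) over the conditioning event gives 13/5.
E[Z^2 | X ≤ 6] = (13/5) / (2/5) = 13/2.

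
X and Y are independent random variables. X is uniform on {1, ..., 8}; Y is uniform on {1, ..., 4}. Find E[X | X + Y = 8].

Outcomes with X + Y = 8: (4,4), (5,3), (6,2), (7,1), each with probability 1/32.
E[X | X + Y = 8] = (4 + 5 + 6 + 7) / 4 = 11/2.

11/2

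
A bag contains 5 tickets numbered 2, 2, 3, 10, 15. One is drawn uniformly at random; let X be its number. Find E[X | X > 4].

P(X > 4) = 2/5.
Σ over the event: 10·1/5 + 15·1/5 = 5.
E[X | X > 4] = (5) / (2/5) = 25/2.

25/2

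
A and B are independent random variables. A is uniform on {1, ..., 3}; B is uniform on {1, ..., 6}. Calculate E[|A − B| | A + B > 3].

11/5

P(A + B > 3) = 5/6.
Summing |A−B|·P(x,y) over outcomes with A + B > 3 gives 11/6.
E[|A − B| | A + B > 3] = (11/6) / (5/6) = 11/5.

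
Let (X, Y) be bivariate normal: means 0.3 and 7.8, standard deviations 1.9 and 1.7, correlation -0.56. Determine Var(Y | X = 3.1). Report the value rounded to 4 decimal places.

For a bivariate normal, Var(Y | X=x) = σ_Y²(1 − ρ²).
Var(Y | X=3.1) = (1.7)²·(1 − (-0.56)²) = 2.89·0.6864 = 1.9837.

1.9837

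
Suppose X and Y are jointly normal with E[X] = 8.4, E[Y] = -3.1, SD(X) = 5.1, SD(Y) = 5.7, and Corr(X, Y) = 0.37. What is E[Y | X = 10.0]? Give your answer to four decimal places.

-2.4384

E[Y | X=x] = μ_Y + ρ(σ_Y/σ_X)(x − μ_X) for jointly normal variables.
E[Y | X=10.0] = -3.1 + (0.37)·(5.7/5.1)·(10.0 − (8.4)) = -3.1 + (0.41353)·(1.6) = -2.4384.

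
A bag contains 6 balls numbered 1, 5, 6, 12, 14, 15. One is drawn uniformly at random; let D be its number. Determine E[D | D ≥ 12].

41/3

P(D ≥ 12) = 1/2.
Σ over the event: 12·1/6 + 14·1/6 + 15·1/6 = 41/6.
E[D | D ≥ 12] = (41/6) / (1/2) = 41/3.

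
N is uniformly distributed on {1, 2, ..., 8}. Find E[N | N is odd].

Given N is odd, N is equally likely to be any of {1, 3, 5, 7}.
E[N | N is odd] = (1 + 3 + 5 + 7) / 4 = 4.

4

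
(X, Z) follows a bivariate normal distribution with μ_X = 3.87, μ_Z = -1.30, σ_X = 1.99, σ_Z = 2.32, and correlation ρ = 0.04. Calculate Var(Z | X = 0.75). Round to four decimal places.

The conditional variance in a bivariate normal is σ_Z²(1 − ρ²), independent of x.
Var(Z | X=0.75) = (2.32)²·(1 − (0.04)²) = 5.3824·0.9984 = 5.3738.

5.3738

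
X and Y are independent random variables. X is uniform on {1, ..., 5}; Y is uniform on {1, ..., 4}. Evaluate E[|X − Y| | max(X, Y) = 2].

P(max(X, Y) = 2) = 3/20.
Summing |X−Y|·P(x,y) over outcomes with max(X, Y) = 2 gives 1/10.
E[|X − Y| | max(X, Y) = 2] = (1/10) / (3/20) = 2/3.

2/3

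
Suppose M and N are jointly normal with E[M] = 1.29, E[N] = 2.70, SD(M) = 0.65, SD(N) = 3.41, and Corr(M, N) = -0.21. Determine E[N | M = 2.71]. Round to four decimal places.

1.1356

The regression of N on M has slope ρ·σ_N/σ_M and passes through (μ_M, μ_N).
E[N | M=2.71] = 2.70 + (-0.21)·(3.41/0.65)·(2.71 − (1.29)) = 2.70 + (-1.1017)·(1.42) = 1.1356.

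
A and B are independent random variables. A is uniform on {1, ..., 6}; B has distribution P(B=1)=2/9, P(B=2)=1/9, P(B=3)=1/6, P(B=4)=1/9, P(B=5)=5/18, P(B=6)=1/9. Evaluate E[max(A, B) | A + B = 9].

65/12

P(A + B = 9) = 1/9.
Summing max(A,B)·P(x,y) over outcomes with A + B = 9 gives 65/108.
E[max(A, B) | A + B = 9] = (65/108) / (1/9) = 65/12.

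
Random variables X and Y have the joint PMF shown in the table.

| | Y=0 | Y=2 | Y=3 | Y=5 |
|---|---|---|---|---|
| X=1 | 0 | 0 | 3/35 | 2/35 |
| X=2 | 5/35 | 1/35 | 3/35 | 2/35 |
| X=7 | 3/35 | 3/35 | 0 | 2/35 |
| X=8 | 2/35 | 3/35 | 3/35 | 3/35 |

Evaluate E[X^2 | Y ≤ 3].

65/2

P(Y ≤ 3) = 26/35.
Summing X^2·P(X=x,Y=y) over the conditioning event gives 169/7.
E[X^2 | Y ≤ 3] = (169/7) / (26/35) = 65/2.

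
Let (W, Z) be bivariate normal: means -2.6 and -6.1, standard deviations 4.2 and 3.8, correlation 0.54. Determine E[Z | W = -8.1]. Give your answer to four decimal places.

The regression of Z on W has slope ρ·σ_Z/σ_W and passes through (μ_W, μ_Z).
E[Z | W=-8.1] = -6.1 + (0.54)·(3.8/4.2)·(-8.1 − (-2.6)) = -6.1 + (0.48857)·(-5.5) = -8.7871.

-8.7871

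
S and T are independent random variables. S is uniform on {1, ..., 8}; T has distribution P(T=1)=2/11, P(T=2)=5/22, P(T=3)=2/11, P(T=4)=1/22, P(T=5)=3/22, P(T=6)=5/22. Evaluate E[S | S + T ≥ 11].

48/7

P(S + T ≥ 11) = 35/176.
Summing S·P(x,y) over outcomes with S + T ≥ 11 gives 15/11.
E[S | S + T ≥ 11] = (15/11) / (35/176) = 48/7.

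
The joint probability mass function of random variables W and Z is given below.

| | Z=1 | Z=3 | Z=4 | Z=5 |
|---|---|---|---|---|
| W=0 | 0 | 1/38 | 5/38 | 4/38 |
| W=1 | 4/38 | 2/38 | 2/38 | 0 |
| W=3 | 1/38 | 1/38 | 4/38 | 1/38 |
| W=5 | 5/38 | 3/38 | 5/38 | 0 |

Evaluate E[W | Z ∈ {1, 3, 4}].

P(Z ∈ {1, 3, 4}) = 33/38.
Summing W·P(W=x,Z=y) over the conditioning event gives 91/38.
E[W | Z ∈ {1, 3, 4}] = (91/38) / (33/38) = 91/33.

91/33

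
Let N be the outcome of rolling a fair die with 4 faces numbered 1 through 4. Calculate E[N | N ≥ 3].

7/2

Given N ≥ 3, N is equally likely to be any of {3, 4}.
E[N | N ≥ 3] = (3 + 4) / 2 = 7/2.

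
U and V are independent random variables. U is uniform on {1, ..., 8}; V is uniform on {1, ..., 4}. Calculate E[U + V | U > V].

P(U > V) = 11/16.
Summing (U+V)·P(x,y) over outcomes with U > V gives 87/16.
E[U + V | U > V] = (87/16) / (11/16) = 87/11.

87/11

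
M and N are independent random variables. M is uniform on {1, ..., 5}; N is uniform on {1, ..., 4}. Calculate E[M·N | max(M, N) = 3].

27/5

P(max(M, N) = 3) = 1/4.
Summing MN·P(x,y) over outcomes with max(M, N) = 3 gives 27/20.
E[M·N | max(M, N) = 3] = (27/20) / (1/4) = 27/5.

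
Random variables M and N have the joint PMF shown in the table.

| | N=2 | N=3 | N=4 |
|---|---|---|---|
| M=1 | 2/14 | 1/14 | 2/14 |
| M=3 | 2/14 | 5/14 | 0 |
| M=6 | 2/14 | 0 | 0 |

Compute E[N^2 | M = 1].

49/5

P(M = 1) = 5/14.
Σ N^2·P over the event = 4·(2/14) + 9·(1/14) + 16·(2/14) = 7/2.
E[N^2 | M = 1] = (7/2) / (5/14) = 49/5.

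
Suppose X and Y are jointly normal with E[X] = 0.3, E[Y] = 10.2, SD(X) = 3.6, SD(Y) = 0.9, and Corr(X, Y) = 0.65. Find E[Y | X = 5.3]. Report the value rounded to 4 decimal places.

11.0125

E[Y | X=x] = μ_Y + ρ(σ_Y/σ_X)(x − μ_X) for jointly normal variables.
E[Y | X=5.3] = 10.2 + (0.65)·(0.9/3.6)·(5.3 − (0.3)) = 10.2 + (0.1625)·(5) = 11.0125.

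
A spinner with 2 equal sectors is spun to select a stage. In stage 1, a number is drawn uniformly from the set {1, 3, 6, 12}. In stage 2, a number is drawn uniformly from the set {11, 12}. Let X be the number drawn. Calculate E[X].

E[X | stage 1] = (1+3+6+12)/4 = 11/2.
E[X | stage 2] = (11+12)/2 = 23/2.
By the law of total expectation,
E[X] = (1/2)·(11/2) + (1/2)·(23/2) = 17/2.

17/2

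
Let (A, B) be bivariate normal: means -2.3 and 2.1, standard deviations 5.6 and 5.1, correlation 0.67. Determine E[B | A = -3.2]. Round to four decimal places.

E[B | A=x] = μ_B + ρ(σ_B/σ_A)(x − μ_A) for jointly normal variables.
E[B | A=-3.2] = 2.1 + (0.67)·(5.1/5.6)·(-3.2 − (-2.3)) = 2.1 + (0.61018)·(-0.9) = 1.5508.

1.5508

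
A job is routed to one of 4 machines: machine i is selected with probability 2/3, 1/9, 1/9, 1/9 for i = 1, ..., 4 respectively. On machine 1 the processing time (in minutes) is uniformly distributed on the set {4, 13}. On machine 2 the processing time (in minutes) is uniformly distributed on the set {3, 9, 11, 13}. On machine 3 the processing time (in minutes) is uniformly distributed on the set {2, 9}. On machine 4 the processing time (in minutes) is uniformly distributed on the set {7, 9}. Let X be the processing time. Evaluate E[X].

49/6

E[X | machine 1] = (4+13)/2 = 17/2.
E[X | machine 2] = (3+9+11+13)/4 = 9.
E[X | machine 3] = (2+9)/2 = 11/2.
E[X | machine 4] = (7+9)/2 = 8.
E[X] = (2/3)·(17/2) + (1/9)·(9) + (1/9)·(11/2) + (1/9)·(8) = 49/6.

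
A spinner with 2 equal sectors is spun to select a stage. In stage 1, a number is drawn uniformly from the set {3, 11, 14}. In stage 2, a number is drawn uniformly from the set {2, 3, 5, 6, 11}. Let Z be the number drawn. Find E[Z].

221/30

E[Z | stage 1] = (3+11+14)/3 = 28/3.
E[Z | stage 2] = (2+3+5+6+11)/5 = 27/5.
By the law of total expectation,
E[Z] = (1/2)·(28/3) + (1/2)·(27/5) = 221/30.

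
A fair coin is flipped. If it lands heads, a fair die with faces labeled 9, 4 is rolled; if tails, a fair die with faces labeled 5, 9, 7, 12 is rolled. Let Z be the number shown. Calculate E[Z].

E[Z | heads] = (9+4)/2 = 13/2.
E[Z | tails] = (5+9+7+12)/4 = 33/4.
By the law of total expectation,
E[Z] = (1/2)·(13/2) + (1/2)·(33/4) = 59/8.

59/8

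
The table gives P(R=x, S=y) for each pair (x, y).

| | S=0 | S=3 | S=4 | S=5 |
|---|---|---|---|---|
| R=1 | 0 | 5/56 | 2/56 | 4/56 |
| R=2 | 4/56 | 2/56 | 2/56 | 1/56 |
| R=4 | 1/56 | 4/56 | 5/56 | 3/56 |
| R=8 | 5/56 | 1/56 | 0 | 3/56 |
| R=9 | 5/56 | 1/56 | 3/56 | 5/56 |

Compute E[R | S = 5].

87/16

P(S = 5) = 2/7.
Summing R·P(R=x,S=y) over the conditioning event gives 87/56.
E[R | S = 5] = (87/56) / (2/7) = 87/16.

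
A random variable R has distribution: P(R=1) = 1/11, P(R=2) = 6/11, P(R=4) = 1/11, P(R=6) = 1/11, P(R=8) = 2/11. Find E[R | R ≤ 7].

P(R ≤ 7) = 9/11.
Σ over the event: 1·1/11 + 2·6/11 + 4·1/11 + 6·1/11 = 23/11.
E[R | R ≤ 7] = (23/11) / (9/11) = 23/9.

23/9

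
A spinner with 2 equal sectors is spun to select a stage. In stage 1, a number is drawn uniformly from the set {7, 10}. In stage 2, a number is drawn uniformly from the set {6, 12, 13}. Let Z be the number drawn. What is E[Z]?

113/12

E[Z | stage 1] = (7+10)/2 = 17/2.
E[Z | stage 2] = (6+12+13)/3 = 31/3.
E[Z] = (1/2)·(17/2) + (1/2)·(31/3) = 113/12.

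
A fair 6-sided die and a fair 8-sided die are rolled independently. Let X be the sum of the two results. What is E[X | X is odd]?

P(X is odd) = 1/2.
Σ over the event: 3·1/24 + 5·1/12 + 7·1/8 + 9·1/8 + 11·1/12 + 13·1/24 = 4.
E[X | X is odd] = (4) / (1/2) = 8.

8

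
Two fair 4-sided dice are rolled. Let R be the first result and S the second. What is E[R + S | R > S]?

5

Outcomes with R > S: (2,1), (3,1), (3,2), (4,1), (4,2), (4,3), each with probability 1/16.
E[R + S | R > S] = (3 + 4 + 5 + 5 + 6 + 7) / 6 = 5.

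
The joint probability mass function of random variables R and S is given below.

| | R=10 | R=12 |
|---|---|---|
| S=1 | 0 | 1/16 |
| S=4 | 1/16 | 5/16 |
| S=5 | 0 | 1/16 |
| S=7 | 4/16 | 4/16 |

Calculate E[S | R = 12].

P(R = 12) = 11/16.
Σ S·P over the event = 1·(1/16) + 4·(5/16) + 5·(1/16) + 7·(4/16) = 27/8.
E[S | R = 12] = (27/8) / (11/16) = 54/11.

54/11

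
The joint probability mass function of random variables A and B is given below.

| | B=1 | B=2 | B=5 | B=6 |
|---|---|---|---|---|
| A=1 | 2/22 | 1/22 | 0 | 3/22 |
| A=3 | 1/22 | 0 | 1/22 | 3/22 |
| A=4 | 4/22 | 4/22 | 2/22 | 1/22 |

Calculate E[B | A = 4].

28/11

P(A = 4) = 1/2.
Σ B·P over the event = 1·(4/22) + 2·(4/22) + 5·(2/22) + 6·(1/22) = 14/11.
E[B | A = 4] = (14/11) / (1/2) = 28/11.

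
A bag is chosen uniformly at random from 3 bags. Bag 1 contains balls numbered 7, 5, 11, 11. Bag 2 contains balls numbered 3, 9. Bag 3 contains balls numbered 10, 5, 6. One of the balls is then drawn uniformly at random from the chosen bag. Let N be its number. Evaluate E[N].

E[N | bag 1] = (7+5+11+11)/4 = 17/2.
E[N | bag 2] = (3+9)/2 = 6.
E[N | bag 3] = (10+5+6)/3 = 7.
E[N] = (1/3)·(17/2) + (1/3)·(6) + (1/3)·(7) = 43/6.

43/6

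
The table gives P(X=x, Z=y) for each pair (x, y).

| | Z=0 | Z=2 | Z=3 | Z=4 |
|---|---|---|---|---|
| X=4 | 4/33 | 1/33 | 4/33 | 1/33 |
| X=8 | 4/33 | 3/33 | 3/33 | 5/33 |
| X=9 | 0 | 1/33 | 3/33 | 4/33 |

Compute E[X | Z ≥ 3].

147/20

P(Z ≥ 3) = 20/33.
Σ X·P over the event = 4·(4/33) + 4·(1/33) + 8·(3/33) + 8·(5/33) + 9·(3/33) + 9·(4/33) = 49/11.
E[X | Z ≥ 3] = (49/11) / (20/33) = 147/20.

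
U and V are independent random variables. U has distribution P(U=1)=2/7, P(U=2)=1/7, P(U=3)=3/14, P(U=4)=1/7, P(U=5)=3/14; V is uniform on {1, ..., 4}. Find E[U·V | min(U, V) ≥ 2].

54/5

P(min(U, V) ≥ 2) = 15/28.
Summing UV·P(x,y) over outcomes with min(U, V) ≥ 2 gives 81/14.
E[U·V | min(U, V) ≥ 2] = (81/14) / (15/28) = 54/5.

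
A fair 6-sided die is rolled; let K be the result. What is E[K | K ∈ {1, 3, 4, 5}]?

13/4

P(K ∈ {1, 3, 4, 5}) = 2/3.
Σ over the event: 1·1/6 + 3·1/6 + 4·1/6 + 5·1/6 = 13/6.
E[K | K ∈ {1, 3, 4, 5}] = (13/6) / (2/3) = 13/4.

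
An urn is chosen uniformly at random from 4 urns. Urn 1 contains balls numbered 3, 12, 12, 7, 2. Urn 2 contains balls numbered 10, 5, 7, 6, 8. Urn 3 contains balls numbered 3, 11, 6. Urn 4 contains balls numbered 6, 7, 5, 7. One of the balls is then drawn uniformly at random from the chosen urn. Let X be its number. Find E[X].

E[X | urn 1] = (3+12+12+7+2)/5 = 36/5.
E[X | urn 2] = (10+5+7+6+8)/5 = 36/5.
E[X | urn 3] = (3+11+6)/3 = 20/3.
E[X | urn 4] = (6+7+5+7)/4 = 25/4.
E[X] = (1/4)·(36/5) + (1/4)·(36/5) + (1/4)·(20/3) + (1/4)·(25/4) = 1639/240.

1639/240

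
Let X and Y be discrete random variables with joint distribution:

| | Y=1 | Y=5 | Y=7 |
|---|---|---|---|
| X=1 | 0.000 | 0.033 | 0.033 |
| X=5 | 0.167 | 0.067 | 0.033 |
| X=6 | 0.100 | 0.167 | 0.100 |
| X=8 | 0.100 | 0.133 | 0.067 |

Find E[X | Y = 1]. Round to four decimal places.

6.0899

P(Y = 1) = 0.367.
Σ X·P over the event = 5·(0.167) + 6·(0.100) + 8·(0.100) = 2.235.
E[X | Y = 1] = (2.235) / (0.367) = 6.0899.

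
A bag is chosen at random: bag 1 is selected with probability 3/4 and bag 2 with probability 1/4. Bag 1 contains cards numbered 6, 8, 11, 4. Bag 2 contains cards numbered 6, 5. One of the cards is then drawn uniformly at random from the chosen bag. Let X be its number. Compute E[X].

109/16

E[X | bag 1] = (6+8+11+4)/4 = 29/4.
E[X | bag 2] = (6+5)/2 = 11/2.
E[X] = (3/4)·(29/4) + (1/4)·(11/2) = 109/16.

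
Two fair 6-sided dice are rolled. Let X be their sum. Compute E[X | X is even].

P(X is even) = 1/2.
Σ over the event: 2·1/36 + 4·1/12 + 6·5/36 + 8·5/36 + 10·1/12 + 12·1/36 = 7/2.
E[X | X is even] = (7/2) / (1/2) = 7.

7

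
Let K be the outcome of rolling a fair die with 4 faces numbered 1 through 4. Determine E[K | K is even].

3

Given K is even, K is equally likely to be any of {2, 4}.
E[K | K is even] = (2 + 4) / 2 = 3.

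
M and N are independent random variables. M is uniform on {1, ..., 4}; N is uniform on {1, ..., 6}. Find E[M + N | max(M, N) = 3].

Outcomes with max(M, N) = 3: (1,3), (2,3), (3,1), (3,2), (3,3), each with probability 1/24.
E[M + N | max(M, N) = 3] = (4 + 5 + 4 + 5 + 6) / 5 = 24/5.

24/5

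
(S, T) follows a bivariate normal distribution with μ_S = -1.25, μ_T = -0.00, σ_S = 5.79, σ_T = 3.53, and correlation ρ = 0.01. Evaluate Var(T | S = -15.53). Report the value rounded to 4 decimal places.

Var(T | S=x) = (1 − ρ²)·σ_T².
Var(T | S=-15.53) = (3.53)²·(1 − (0.01)²) = 12.4609·0.9999 = 12.4597.

12.4597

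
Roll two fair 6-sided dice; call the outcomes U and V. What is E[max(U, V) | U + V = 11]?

P(U + V = 11) = 1/18.
Summing max(U,V)·P(x,y) over outcomes with U + V = 11 gives 1/3.
E[max(U, V) | U + V = 11] = (1/3) / (1/18) = 6.

6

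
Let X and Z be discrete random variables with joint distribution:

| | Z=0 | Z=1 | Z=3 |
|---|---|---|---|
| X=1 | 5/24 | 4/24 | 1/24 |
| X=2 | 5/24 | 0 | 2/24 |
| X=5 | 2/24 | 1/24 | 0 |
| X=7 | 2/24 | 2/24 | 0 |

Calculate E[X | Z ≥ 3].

5/3

P(Z ≥ 3) = 1/8.
Summing X·P(X=x,Z=y) over the conditioning event gives 5/24.
E[X | Z ≥ 3] = (5/24) / (1/8) = 5/3.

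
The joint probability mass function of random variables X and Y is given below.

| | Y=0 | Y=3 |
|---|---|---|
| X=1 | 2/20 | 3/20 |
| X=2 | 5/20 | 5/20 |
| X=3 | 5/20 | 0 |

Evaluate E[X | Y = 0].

9/4

P(Y = 0) = 3/5.
Summing X·P(X=x,Y=y) over the conditioning event gives 27/20.
E[X | Y = 0] = (27/20) / (3/5) = 9/4.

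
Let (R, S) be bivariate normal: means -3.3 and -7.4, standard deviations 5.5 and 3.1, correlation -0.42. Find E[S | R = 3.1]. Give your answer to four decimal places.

The regression of S on R has slope ρ·σ_S/σ_R and passes through (μ_R, μ_S).
E[S | R=3.1] = -7.4 + (-0.42)·(3.1/5.5)·(3.1 − (-3.3)) = -7.4 + (-0.23673)·(6.4) = -8.9151.

-8.9151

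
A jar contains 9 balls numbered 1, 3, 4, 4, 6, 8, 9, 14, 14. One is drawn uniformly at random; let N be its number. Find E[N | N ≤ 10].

5

P(N ≤ 10) = 7/9.
Σ over the event: 1·1/9 + 3·1/9 + 4·2/9 + 6·1/9 + 8·1/9 + 9·1/9 = 35/9.
E[N | N ≤ 10] = (35/9) / (7/9) = 5.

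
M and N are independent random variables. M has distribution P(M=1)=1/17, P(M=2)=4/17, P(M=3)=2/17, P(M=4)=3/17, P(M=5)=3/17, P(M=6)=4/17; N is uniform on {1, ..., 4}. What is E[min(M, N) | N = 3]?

P(N = 3) = 1/4.
Summing min(M,N)·P(x,y) over outcomes with N = 3 gives 45/68.
E[min(M, N) | N = 3] = (45/68) / (1/4) = 45/17.

45/17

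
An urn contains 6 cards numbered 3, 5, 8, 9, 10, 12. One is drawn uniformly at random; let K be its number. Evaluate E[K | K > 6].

P(K > 6) = 2/3.
Σ over the event: 8·1/6 + 9·1/6 + 10·1/6 + 12·1/6 = 13/2.
E[K | K > 6] = (13/2) / (2/3) = 39/4.

39/4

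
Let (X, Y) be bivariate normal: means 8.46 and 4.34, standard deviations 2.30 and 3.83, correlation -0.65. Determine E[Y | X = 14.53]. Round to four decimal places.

For a bivariate normal, E[Y | X=x] = μ_Y + ρ·(σ_Y/σ_X)·(x − μ_X).
E[Y | X=14.53] = 4.34 + (-0.65)·(3.83/2.30)·(14.53 − (8.46)) = 4.34 + (-1.08239)·(6.07) = -2.2301.

-2.2301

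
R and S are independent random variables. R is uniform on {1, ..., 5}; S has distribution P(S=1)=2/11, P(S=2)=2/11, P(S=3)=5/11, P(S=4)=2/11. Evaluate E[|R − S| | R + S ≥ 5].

3/2

P(R + S ≥ 5) = 8/11.
Summing |R−S|·P(x,y) over outcomes with R + S ≥ 5 gives 12/11.
E[|R − S| | R + S ≥ 5] = (12/11) / (8/11) = 3/2.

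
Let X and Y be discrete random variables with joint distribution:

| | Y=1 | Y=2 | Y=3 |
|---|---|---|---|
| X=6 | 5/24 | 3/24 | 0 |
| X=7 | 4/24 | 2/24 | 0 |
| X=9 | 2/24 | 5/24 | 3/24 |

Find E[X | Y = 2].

P(Y = 2) = 5/12.
Σ X·P over the event = 6·(3/24) + 7·(2/24) + 9·(5/24) = 77/24.
E[X | Y = 2] = (77/24) / (5/12) = 77/10.

77/10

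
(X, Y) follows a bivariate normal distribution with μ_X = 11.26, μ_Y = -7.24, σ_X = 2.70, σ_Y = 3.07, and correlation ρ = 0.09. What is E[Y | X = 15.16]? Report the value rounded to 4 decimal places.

-6.8409

E[Y | X=x] = μ_Y + ρ(σ_Y/σ_X)(x − μ_X) for jointly normal variables.
E[Y | X=15.16] = -7.24 + (0.09)·(3.07/2.70)·(15.16 − (11.26)) = -7.24 + (0.10233)·(3.9) = -6.8409.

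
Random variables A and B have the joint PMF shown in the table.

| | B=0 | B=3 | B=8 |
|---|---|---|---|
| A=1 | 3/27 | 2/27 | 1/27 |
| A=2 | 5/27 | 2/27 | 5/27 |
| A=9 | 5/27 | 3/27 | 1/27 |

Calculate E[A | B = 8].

P(B = 8) = 7/27.
Σ A·P over the event = 1·(1/27) + 2·(5/27) + 9·(1/27) = 20/27.
E[A | B = 8] = (20/27) / (7/27) = 20/7.

20/7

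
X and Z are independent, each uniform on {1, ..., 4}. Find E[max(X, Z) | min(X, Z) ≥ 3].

15/4

Outcomes with min(X, Z) ≥ 3: (3,3), (3,4), (4,3), (4,4), each with probability 1/16.
E[max(X, Z) | min(X, Z) ≥ 3] = (3 + 4 + 4 + 4) / 4 = 15/4.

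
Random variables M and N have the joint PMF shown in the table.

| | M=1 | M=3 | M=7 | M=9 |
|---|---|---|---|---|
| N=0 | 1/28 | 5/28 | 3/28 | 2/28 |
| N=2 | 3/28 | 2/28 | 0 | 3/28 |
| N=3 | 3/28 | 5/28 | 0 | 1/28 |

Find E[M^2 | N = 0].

355/11

P(N = 0) = 11/28.
Σ M^2·P over the event = 1·(1/28) + 9·(5/28) + 49·(3/28) + 81·(2/28) = 355/28.
E[M^2 | N = 0] = (355/28) / (11/28) = 355/11.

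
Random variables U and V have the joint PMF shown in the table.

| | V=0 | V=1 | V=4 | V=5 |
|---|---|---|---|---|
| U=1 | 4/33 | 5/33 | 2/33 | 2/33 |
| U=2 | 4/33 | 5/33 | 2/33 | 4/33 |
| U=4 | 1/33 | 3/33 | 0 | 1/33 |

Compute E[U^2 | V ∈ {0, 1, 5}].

143/29

P(V ∈ {0, 1, 5}) = 29/33.
Summing U^2·P(U=x,V=y) over the conditioning event gives 13/3.
E[U^2 | V ∈ {0, 1, 5}] = (13/3) / (29/33) = 143/29.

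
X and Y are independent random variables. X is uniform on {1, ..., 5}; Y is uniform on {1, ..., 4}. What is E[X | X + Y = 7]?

Outcomes with X + Y = 7: (3,4), (4,3), (5,2), each with probability 1/20.
E[X | X + Y = 7] = (3 + 4 + 5) / 3 = 4.

4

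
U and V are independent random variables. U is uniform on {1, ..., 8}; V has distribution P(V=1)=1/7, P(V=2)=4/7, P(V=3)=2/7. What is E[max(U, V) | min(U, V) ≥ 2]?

P(min(U, V) ≥ 2) = 3/4.
Summing max(U,V)·P(x,y) over outcomes with min(U, V) ≥ 2 gives 53/14.
E[max(U, V) | min(U, V) ≥ 2] = (53/14) / (3/4) = 106/21.

106/21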